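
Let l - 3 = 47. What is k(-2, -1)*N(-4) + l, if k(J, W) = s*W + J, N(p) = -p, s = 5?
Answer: 22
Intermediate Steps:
l = 50 (l = 3 + 47 = 50)
k(J, W) = J + 5*W (k(J, W) = 5*W + J = J + 5*W)
k(-2, -1)*N(-4) + l = (-2 + 5*(-1))*(-1*(-4)) + 50 = (-2 - 5)*4 + 50 = -7*4 + 50 = -28 + 50 = 22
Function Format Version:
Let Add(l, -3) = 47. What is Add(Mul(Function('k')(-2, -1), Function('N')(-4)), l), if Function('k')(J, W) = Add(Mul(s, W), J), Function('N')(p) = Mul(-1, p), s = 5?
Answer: 22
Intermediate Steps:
l = 50 (l = Add(3, 47) = 50)
Function('k')(J, W) = Add(J, Mul(5, W)) (Function('k')(J, W) = Add(Mul(5, W), J) = Add(J, Mul(5, W)))
Add(Mul(Function('k')(-2, -1), Function('N')(-4)), l) = Add(Mul(Add(-2, Mul(5, -1)), Mul(-1, -4)), 50) = Add(Mul(Add(-2, -5), 4), 50) = Add(Mul(-7, 4), 50) = Add(-28, 50) = 22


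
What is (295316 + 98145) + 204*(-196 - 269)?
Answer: 298601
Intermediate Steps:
(295316 + 98145) + 204*(-196 - 269) = 393461 + 204*(-465) = 393461 - 94860 = 298601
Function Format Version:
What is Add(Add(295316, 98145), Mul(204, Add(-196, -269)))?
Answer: 298601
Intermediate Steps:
Add(Add(295316, 98145), Mul(204, Add(-196, -269))) = Add(393461, Mul(204, -465)) = Add(393461, -94860) = 298601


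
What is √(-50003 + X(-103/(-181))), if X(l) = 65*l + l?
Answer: I*√1636917845/181 ≈ 223.53*I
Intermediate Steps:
X(l) = 66*l
√(-50003 + X(-103/(-181))) = √(-50003 + 66*(-103/(-181))) = √(-50003 + 66*(-103*(-1/181))) = √(-50003 + 66*(103/181)) = √(-50003 + 6798/181) = √(-9043745/181) = I*√1636917845/181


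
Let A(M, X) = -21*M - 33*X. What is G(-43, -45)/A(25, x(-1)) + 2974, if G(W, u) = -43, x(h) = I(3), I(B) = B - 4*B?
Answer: 678115/228 ≈ 2974.2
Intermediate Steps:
I(B) = -3*B
x(h) = -9 (x(h) = -3*3 = -9)
A(M, X) = -33*X - 21*M
G(-43, -45)/A(25, x(-1)) + 2974 = -43/(-33*(-9) - 21*25) + 2974 = -43/(297 - 525) + 2974 = -43/(-228) + 2974 = -43*(-1/228) + 2974 = 43/228 + 2974 = 678115/228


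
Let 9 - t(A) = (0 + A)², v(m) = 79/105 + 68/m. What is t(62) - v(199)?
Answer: -80155186/20895 ≈ -3836.1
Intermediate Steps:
v(m) = 79/105 + 68/m (v(m) = 79*(1/105) + 68/m = 79/105 + 68/m)
t(A) = 9 - A² (t(A) = 9 - (0 + A)² = 9 - A²)
t(62) - v(199) = (9 - 1*62²) - (79/105 + 68/199) = (9 - 1*3844) - (79/105 + 68*(1/199)) = (9 - 3844) - (79/105 + 68/199) = -3835 - 1*22861/20895 = -3835 - 22861/20895 = -80155186/20895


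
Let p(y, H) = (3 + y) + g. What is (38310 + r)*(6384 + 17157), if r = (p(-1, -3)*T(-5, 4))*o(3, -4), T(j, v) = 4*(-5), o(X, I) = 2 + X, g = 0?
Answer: 897147510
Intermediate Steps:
p(y, H) = 3 + y (p(y, H) = (3 + y) + 0 = 3 + y)
T(j, v) = -20
r = -200 (r = ((3 - 1)*(-20))*(2 + 3) = (2*(-20))*5 = -40*5 = -200)
(38310 + r)*(6384 + 17157) = (38310 - 200)*(6384 + 17157) = 38110*23541 = 897147510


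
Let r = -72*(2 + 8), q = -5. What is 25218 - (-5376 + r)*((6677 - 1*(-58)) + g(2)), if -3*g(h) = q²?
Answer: 41030978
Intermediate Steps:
r = -720 (r = -72*10 = -720)
g(h) = -25/3 (g(h) = -⅓*(-5)² = -⅓*25 = -25/3)
25218 - (-5376 + r)*((6677 - 1*(-58)) + g(2)) = 25218 - (-5376 - 720)*((6677 - 1*(-58)) - 25/3) = 25218 - (-6096)*((6677 + 58) - 25/3) = 25218 - (-6096)*(6735 - 25/3) = 25218 - (-6096)*20180/3 = 25218 - 1*(-41005760) = 25218 + 41005760 = 41030978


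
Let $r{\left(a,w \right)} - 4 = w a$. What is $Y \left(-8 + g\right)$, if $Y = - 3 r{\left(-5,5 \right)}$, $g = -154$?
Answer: $-10206$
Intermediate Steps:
$r{\left(a,w \right)} = 4 + a w$ ($r{\left(a,w \right)} = 4 + w a = 4 + a w$)
$Y = 63$ ($Y = - 3 \left(4 - 25\right) = \left(-3\right) \left(-21\right) = 63$)
$Y \left(-8 + g\right) = 63 \left(-8 - 154\right) = 63 \left(-162\right) = -10206$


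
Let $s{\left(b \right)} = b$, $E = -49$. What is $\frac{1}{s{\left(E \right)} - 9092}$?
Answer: $- \frac{1}{9141} \approx -0.0001094$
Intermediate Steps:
$\frac{1}{s{\left(E \right)} - 9092} = \frac{1}{-49 - 9092} = \frac{1}{-9141} = - \frac{1}{9141}$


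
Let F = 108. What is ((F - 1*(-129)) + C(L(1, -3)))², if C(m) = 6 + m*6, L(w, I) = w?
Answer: 62001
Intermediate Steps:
C(m) = 6 + 6*m
((F - 1*(-129)) + C(L(1, -3)))² = ((108 - 1*(-129)) + (6 + 6*1))² = ((108 + 129) + (6 + 6))² = (237 + 12)² = 249² = 62001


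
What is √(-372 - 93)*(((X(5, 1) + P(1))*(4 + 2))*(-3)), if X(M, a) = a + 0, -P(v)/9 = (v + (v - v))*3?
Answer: 468*I*√465 ≈ 10092.0*I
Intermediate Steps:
P(v) = -27*v (P(v) = -9*(v + (v - v))*3 = -9*(v + 0)*3 = -9*v*3 = -27*v)
X(M, a) = a
√(-372 - 93)*(((X(5, 1) + P(1))*(4 + 2))*(-3)) = √(-372 - 93)*(((1 - 27*1)*(4 + 2))*(-3)) = √(-465)*(((1 - 27)*6)*(-3)) = (I*√465)*(-26*6*(-3)) = (I*√465)*(-156*(-3)) = (I*√465)*468 = 468*I*√465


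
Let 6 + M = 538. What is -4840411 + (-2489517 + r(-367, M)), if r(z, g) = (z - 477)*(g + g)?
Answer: -8227944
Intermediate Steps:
M = 532 (M = -6 + 538 = 532)
r(z, g) = 2*g*(-477 + z) (r(z, g) = (-477 + z)*(2*g) = 2*g*(-477 + z))
-4840411 + (-2489517 + r(-367, M)) = -4840411 + (-2489517 + 2*532*(-477 - 367)) = -4840411 + (-2489517 + 2*532*(-844)) = -4840411 + (-2489517 - 898016) = -4840411 - 3387533 = -8227944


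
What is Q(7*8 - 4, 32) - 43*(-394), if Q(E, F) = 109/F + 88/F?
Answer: 542341/32 ≈ 16948.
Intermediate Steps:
Q(E, F) = 197/F
Q(7*8 - 4, 32) - 43*(-394) = 197/32 - 43*(-394) = 197*(1/32) - 1*(-16942) = 197/32 + 16942 = 542341/32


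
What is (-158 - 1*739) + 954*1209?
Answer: 1152489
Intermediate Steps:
(-158 - 1*739) + 954*1209 = (-158 - 739) + 1153386 = -897 + 1153386 = 1152489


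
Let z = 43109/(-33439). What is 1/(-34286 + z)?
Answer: -33439/1146532663 ≈ -2.9165e-5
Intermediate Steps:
z = -43109/33439 (z = 43109*(-1/33439) = -43109/33439 ≈ -1.2892)
1/(-34286 + z) = 1/(-34286 - 43109/33439) = 1/(-1146532663/33439) = -33439/1146532663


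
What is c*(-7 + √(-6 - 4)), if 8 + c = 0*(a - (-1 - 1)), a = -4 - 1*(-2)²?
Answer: 56 - 8*I*√10 ≈ 56.0 - 25.298*I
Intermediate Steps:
a = -8 (a = -4 - 1*4 = -4 - 4 = -8)
c = -8 (c = -8 + 0*(-8 - (-1 - 1)) = -8 + 0*(-8 - 1*(-2)) = -8 + 0*(-8 + 2) = -8 + 0*(-6) = -8 + 0 = -8)
c*(-7 + √(-6 - 4)) = -8*(-7 + √(-6 - 4)) = -8*(-7 + √(-10)) = -8*(-7 + I*√10) = 56 - 8*I*√10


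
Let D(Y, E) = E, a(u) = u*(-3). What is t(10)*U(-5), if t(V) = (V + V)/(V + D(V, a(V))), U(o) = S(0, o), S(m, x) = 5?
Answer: -5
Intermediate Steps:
a(u) = -3*u
U(o) = 5
t(V) = -1 (t(V) = (V + V)/(V - 3*V) = (2*V)/((-2*V)) = (2*V)*(-1/(2*V)) = -1)
t(10)*U(-5) = -1*5 = -5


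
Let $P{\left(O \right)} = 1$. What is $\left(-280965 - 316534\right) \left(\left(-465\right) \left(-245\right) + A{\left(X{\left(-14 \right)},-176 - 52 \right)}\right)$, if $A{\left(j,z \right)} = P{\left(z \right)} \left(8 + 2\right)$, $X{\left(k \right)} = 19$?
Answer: $-68076048565$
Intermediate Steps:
$A{\left(j,z \right)} = 10$ ($A{\left(j,z \right)} = 1 \left(8 + 2\right) = 1 \cdot 10 = 10$)
$\left(-280965 - 316534\right) \left(\left(-465\right) \left(-245\right) + A{\left(X{\left(-14 \right)},-176 - 52 \right)}\right) = \left(-280965 - 316534\right) \left(\left(-465\right) \left(-245\right) + 10\right) = - 597499 \left(113925 + 10\right) = \left(-597499\right) 113935 = -68076048565$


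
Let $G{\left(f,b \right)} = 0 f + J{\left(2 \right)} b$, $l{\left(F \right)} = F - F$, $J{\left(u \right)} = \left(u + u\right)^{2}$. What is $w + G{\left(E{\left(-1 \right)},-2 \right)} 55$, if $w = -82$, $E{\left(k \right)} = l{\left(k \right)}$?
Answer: $-1842$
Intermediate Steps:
$J{\left(u \right)} = 4 u^{2}$ ($J{\left(u \right)} = \left(2 u\right)^{2} = 4 u^{2}$)
$l{\left(F \right)} = 0$
$E{\left(k \right)} = 0$
$G{\left(f,b \right)} = 16 b$ ($G{\left(f,b \right)} = 0 f + 4 \cdot 2^{2} b = 0 + 4 \cdot 4 b = 0 + 16 b = 16 b$)
$w + G{\left(E{\left(-1 \right)},-2 \right)} 55 = -82 + 16 \left(-2\right) 55 = -82 - 1760 = -1842$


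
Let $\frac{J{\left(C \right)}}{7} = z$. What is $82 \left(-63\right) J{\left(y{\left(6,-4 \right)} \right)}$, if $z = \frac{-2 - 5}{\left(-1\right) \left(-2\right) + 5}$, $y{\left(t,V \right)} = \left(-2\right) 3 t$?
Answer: $36162$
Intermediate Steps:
$y{\left(t,V \right)} = - 6 t$
$z = -1$ ($z = - \frac{7}{2 + 5} = - \frac{7}{7} = \left(-7\right) \frac{1}{7} = -1$)
$J{\left(C \right)} = -7$ ($J{\left(C \right)} = 7 \left(-1\right) = -7$)
$82 \left(-63\right) J{\left(y{\left(6,-4 \right)} \right)} = 82 \left(-63\right) \left(-7\right) = \left(-5166\right) \left(-7\right) = 36162$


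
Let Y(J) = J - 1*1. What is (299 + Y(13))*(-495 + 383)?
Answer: -34832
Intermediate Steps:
Y(J) = -1 + J (Y(J) = J - 1 = -1 + J)
(299 + Y(13))*(-495 + 383) = (299 + (-1 + 13))*(-495 + 383) = (299 + 12)*(-112) = 311*(-112) = -34832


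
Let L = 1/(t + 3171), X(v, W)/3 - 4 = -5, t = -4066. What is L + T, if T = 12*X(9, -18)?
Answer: -32221/895 ≈ -36.001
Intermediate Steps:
X(v, W) = -3 (X(v, W) = 12 + 3*(-5) = 12 - 15 = -3)
T = -36 (T = 12*(-3) = -36)
L = -1/895 (L = 1/(-4066 + 3171) = 1/(-895) = -1/895 ≈ -0.0011173)
L + T = -1/895 - 36 = -32221/895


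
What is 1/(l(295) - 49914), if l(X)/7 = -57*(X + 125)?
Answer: -1/217494 ≈ -4.5978e-6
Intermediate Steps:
l(X) = -49875 - 399*X (l(X) = 7*(-57*(X + 125)) = 7*(-57*(125 + X)) = 7*(-7125 - 57*X) = -49875 - 399*X)
1/(l(295) - 49914) = 1/((-49875 - 399*295) - 49914) = 1/((-49875 - 117705) - 49914) = 1/(-167580 - 49914) = 1/(-217494) = -1/217494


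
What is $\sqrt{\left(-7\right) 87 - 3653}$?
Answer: $i \sqrt{4262} \approx 65.284 i$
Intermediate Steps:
$\sqrt{\left(-7\right) 87 - 3653} = \sqrt{-609 - 3653} = \sqrt{-4262} = i \sqrt{4262}$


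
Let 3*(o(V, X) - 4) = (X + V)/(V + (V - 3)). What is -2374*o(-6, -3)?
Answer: -49854/5 ≈ -9970.8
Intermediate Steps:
o(V, X) = 4 + (V + X)/(3*(-3 + 2*V)) (o(V, X) = 4 + ((X + V)/(V + (V - 3)))/3 = 4 + ((V + X)/(V + (-3 + V)))/3 = 4 + ((V + X)/(-3 + 2*V))/3 = 4 + (V + X)/(3*(-3 + 2*V)))
-2374*o(-6, -3) = -2374*(-36 - 3 + 25*(-6))/(3*(-3 + 2*(-6))) = -2374*(-36 - 3 - 150)/(3*(-3 - 12)) = -2374*(-189)/(3*(-15)) = -2374*(-1)*(-189)/(3*15) = -2374*21/5 = -49854/5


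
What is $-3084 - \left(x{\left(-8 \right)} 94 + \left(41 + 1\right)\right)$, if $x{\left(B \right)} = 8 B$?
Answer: $2890$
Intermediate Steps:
$-3084 - \left(x{\left(-8 \right)} 94 + \left(41 + 1\right)\right) = -3084 - \left(8 \left(-8\right) 94 + \left(41 + 1\right)\right) = -3084 - \left(\left(-64\right) 94 + 42\right) = -3084 - \left(-6016 + 42\right) = -3084 - -5974 = -3084 + 5974 = 2890$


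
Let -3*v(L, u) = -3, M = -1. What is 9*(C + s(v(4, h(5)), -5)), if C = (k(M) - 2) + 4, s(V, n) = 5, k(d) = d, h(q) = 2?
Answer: 54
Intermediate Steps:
v(L, u) = 1 (v(L, u) = -⅓*(-3) = 1)
C = 1 (C = (-1 - 2) + 4 = -3 + 4 = 1)
9*(C + s(v(4, h(5)), -5)) = 9*(1 + 5) = 9*6 = 54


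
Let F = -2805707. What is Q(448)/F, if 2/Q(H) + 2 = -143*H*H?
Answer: 1/40262840973259 ≈ 2.4837e-14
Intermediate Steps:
Q(H) = 2/(-2 - 143*H²) (Q(H) = 2/(-2 - 143*H*H) = 2/(-2 - 143*H²))
Q(448)/F = -2/(2 + 143*448²)/(-2805707) = -2/(2 + 143*200704)*(-1/2805707) = -2/(2 + 28700672)*(-1/2805707) = -2/28700674*(-1/2805707) = -2*1/28700674*(-1/2805707) = -1/14350337*(-1/2805707) = 1/40262840973259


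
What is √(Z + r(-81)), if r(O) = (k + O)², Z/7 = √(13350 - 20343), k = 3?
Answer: √(6084 + 21*I*√777) ≈ 78.09 + 3.748*I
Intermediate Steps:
Z = 21*I*√777 (Z = 7*√(13350 - 20343) = 7*√(-6993) = 7*(3*I*√777) = 21*I*√777 ≈ 585.37*I)
r(O) = (3 + O)²
√(Z + r(-81)) = √(21*I*√777 + (3 - 81)²) = √(21*I*√777 + (-78)²) = √(21*I*√777 + 6084) = √(6084 + 21*I*√777)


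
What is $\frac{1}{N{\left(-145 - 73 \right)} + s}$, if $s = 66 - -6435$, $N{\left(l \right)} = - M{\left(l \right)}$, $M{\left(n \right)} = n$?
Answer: $\frac{1}{6719} \approx 0.00014883$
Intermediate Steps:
$N{\left(l \right)} = - l$
$s = 6501$ ($s = 66 + 6435 = 6501$)
$\frac{1}{N{\left(-145 - 73 \right)} + s} = \frac{1}{- (-145 - 73) + 6501} = \frac{1}{\left(-1\right) \left(-218\right) + 6501} = \frac{1}{218 + 6501} = \frac{1}{6719}$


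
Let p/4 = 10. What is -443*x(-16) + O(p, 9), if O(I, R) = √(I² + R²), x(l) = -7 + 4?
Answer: 1370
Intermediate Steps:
x(l) = -3
p = 40 (p = 4*10 = 40)
-443*x(-16) + O(p, 9) = -443*(-3) + √(40² + 9²) = 1329 + √(1600 + 81) = 1329 + √1681 = 1329 + 41 = 1370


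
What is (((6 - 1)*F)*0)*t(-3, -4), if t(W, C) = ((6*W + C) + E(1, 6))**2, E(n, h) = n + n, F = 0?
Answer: 0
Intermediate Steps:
E(n, h) = 2*n
t(W, C) = (2 + C + 6*W)**2 (t(W, C) = ((6*W + C) + 2*1)**2 = ((C + 6*W) + 2)**2 = (2 + C + 6*W)**2)
(((6 - 1)*F)*0)*t(-3, -4) = (((6 - 1)*0)*0)*(2 - 4 + 6*(-3))**2 = ((5*0)*0)*(2 - 4 - 18)**2 = (0*0)*(-20)**2 = 0*400 = 0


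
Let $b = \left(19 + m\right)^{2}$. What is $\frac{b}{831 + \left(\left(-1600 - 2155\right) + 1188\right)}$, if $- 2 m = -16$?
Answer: $- \frac{729}{1736} \approx -0.41993$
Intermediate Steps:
$m = 8$ ($m = \left(- \frac{1}{2}\right) \left(-16\right) = 8$)
$b = 729$ ($b = \left(19 + 8\right)^{2} = 27^{2} = 729$)
$\frac{b}{831 + \left(\left(-1600 - 2155\right) + 1188\right)} = \frac{1}{831 + \left(\left(-1600 - 2155\right) + 1188\right)} 729 = \frac{1}{831 + \left(-3755 + 1188\right)} 729 = \frac{1}{831 - 2567} \cdot 729 = \frac{1}{-1736} \cdot 729 = \left(- \frac{1}{1736}\right) 729 = - \frac{729}{1736}$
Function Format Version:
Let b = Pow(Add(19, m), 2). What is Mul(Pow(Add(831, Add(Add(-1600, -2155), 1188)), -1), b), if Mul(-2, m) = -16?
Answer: Rational(-729, 1736) ≈ -0.41993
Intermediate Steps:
m = 8 (m = Mul(Rational(-1, 2), -16) = 8)
b = 729 (b = Pow(Add(19, 8), 2) = Pow(27, 2) = 729)
Mul(Pow(Add(831, Add(Add(-1600, -2155), 1188)), -1), b) = Mul(Pow(Add(831, Add(Add(-1600, -2155), 1188)), -1), 729) = Mul(Pow(Add(831, Add(-3755, 1188)), -1), 729) = Mul(Pow(Add(831, -2567), -1), 729) = Mul(Pow(-1736, -1), 729) = Mul(Rational(-1, 1736), 729) = Rational(-729, 1736)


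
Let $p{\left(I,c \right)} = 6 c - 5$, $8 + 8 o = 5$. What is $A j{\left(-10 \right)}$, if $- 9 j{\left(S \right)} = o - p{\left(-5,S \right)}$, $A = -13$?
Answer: $\frac{6721}{72} \approx 93.347$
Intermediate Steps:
$o = - \frac{3}{8}$ ($o = -1 + \frac{1}{8} \cdot 5 = -1 + \frac{5}{8} = - \frac{3}{8} \approx -0.375$)
$p{\left(I,c \right)} = -5 + 6 c$
$j{\left(S \right)} = - \frac{37}{72} + \frac{2 S}{3}$ ($j{\left(S \right)} = - \frac{- \frac{3}{8} - \left(-5 + 6 S\right)}{9} = - \frac{\frac{37}{8} - 6 S}{9} = - \frac{37}{72} + \frac{2 S}{3}$)
$A j{\left(-10 \right)} = - 13 \left(- \frac{37}{72} + \frac{2}{3} \left(-10\right)\right) = - 13 \left(- \frac{37}{72} - \frac{20}{3}\right) = \left(-13\right) \left(- \frac{517}{72}\right) = \frac{6721}{72}$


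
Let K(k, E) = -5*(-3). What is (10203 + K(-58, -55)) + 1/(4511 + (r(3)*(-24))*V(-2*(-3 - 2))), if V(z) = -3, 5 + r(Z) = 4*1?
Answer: 45357703/4439 ≈ 10218.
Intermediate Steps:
r(Z) = -1 (r(Z) = -5 + 4*1 = -5 + 4 = -1)
K(k, E) = 15
(10203 + K(-58, -55)) + 1/(4511 + (r(3)*(-24))*V(-2*(-3 - 2))) = (10203 + 15) + 1/(4511 - 1*(-24)*(-3)) = 10218 + 1/(4511 + 24*(-3)) = 10218 + 1/(4511 - 72) = 10218 + 1/4439 = 45357703/4439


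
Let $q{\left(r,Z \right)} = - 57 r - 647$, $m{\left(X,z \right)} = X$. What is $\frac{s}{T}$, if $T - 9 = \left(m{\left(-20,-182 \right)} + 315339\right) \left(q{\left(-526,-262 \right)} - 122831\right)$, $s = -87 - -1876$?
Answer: $- \frac{1789}{29481065215} \approx -6.0683 \cdot 10^{-8}$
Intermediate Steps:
$s = 1789$ ($s = -87 + 1876 = 1789$)
$q{\left(r,Z \right)} = -647 - 57 r$
$T = -29481065215$ ($T = 9 + \left(-20 + 315339\right) \left(\left(-647 - -29982\right) - 122831\right) = 9 + 315319 \left(\left(-647 + 29982\right) - 122831\right) = 9 + 315319 \left(29335 - 122831\right) = 9 + 315319 \left(-93496\right) = 9 - 29481065224 = -29481065215$)
$\frac{s}{T} = \frac{1789}{-29481065215} = 1789 \left(- \frac{1}{29481065215}\right) = - \frac{1789}{29481065215}$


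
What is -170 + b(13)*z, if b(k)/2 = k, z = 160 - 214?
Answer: -1574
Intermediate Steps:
z = -54
b(k) = 2*k
-170 + b(13)*z = -170 + (2*13)*(-54) = -170 + 26*(-54) = -170 - 1404 = -1574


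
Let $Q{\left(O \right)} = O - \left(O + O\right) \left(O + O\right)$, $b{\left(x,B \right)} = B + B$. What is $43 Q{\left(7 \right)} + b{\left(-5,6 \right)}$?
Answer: $-8115$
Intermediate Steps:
$b{\left(x,B \right)} = 2 B$
$Q{\left(O \right)} = O - 4 O^{2}$ ($Q{\left(O \right)} = O - 2 O 2 O = O - 4 O^{2}$)
$43 Q{\left(7 \right)} + b{\left(-5,6 \right)} = 43 \cdot 7 \left(1 - 28\right) + 2 \cdot 6 = 43 \cdot 7 \left(1 - 28\right) + 12 = 43 \cdot 7 \left(-27\right) + 12 = 43 \left(-189\right) + 12 = -8127 + 12 = -8115$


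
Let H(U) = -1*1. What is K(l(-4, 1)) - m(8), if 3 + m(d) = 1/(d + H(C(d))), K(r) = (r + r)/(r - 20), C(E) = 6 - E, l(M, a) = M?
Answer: 67/21 ≈ 3.1905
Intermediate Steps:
H(U) = -1
K(r) = 2*r/(-20 + r) (K(r) = (2*r)/(-20 + r) = 2*r/(-20 + r))
m(d) = -3 + 1/(-1 + d) (m(d) = -3 + 1/(d - 1) = -3 + 1/(-1 + d))
K(l(-4, 1)) - m(8) = 2*(-4)/(-20 - 4) - (4 - 3*8)/(-1 + 8) = 2*(-4)/(-24) - (4 - 24)/7 = 2*(-4)*(-1/24) - (-20)/7 = ⅓ - 1*(-20/7) = ⅓ + 20/7 = 67/21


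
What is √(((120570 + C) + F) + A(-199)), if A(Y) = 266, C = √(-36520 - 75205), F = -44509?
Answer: √(76327 + 5*I*√4469) ≈ 276.27 + 0.6049*I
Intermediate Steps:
C = 5*I*√4469 (C = √(-111725) = 5*I*√4469 ≈ 334.25*I)
√(((120570 + C) + F) + A(-199)) = √(((120570 + 5*I*√4469) - 44509) + 266) = √((76061 + 5*I*√4469) + 266) = √(76327 + 5*I*√4469)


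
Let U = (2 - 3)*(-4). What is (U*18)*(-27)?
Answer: -1944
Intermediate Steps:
U = 4 (U = -1*(-4) = 4)
(U*18)*(-27) = (4*18)*(-27) = 72*(-27) = -1944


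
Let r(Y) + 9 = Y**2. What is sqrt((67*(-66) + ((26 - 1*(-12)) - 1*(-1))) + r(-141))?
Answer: 3*sqrt(1721) ≈ 124.45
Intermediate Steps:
r(Y) = -9 + Y**2
sqrt((67*(-66) + ((26 - 1*(-12)) - 1*(-1))) + r(-141)) = sqrt((67*(-66) + ((26 - 1*(-12)) - 1*(-1))) + (-9 + (-141)**2)) = sqrt((-4422 + ((26 + 12) + 1)) + (-9 + 19881)) = sqrt((-4422 + (38 + 1)) + 19872) = sqrt((-4422 + 39) + 19872) = sqrt(-4383 + 19872) = sqrt(15489) = 3*sqrt(1721)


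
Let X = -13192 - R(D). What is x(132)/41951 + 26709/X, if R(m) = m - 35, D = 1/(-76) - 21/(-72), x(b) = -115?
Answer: -511623949789/251694211769 ≈ -2.0327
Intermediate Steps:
D = 127/456 (D = 1*(-1/76) - 21*(-1/72) = -1/76 + 7/24 = 127/456 ≈ 0.27851)
R(m) = -35 + m
X = -5999719/456 (X = -13192 - (-35 + 127/456) = -13192 - 1*(-15833/456) = -13192 + 15833/456 = -5999719/456 ≈ -13157.)
x(132)/41951 + 26709/X = -115/41951 + 26709/(-5999719/456) = -115*1/41951 + 26709*(-456/5999719) = -115/41951 - 12179304/5999719 = -511623949789/251694211769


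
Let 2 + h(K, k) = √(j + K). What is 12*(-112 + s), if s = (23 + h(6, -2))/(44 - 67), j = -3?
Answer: -31164/23 - 12*√3/23 ≈ -1355.9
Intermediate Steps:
h(K, k) = -2 + √(-3 + K)
s = -21/23 - √3/23 (s = (23 + (-2 + √(-3 + 6)))/(44 - 67) = (23 + (-2 + √3))/(-23) = (21 + √3)*(-1/23) = -21/23 - √3/23 ≈ -0.98835)
12*(-112 + s) = 12*(-112 + (-21/23 - √3/23)) = 12*(-2597/23 - √3/23) = -31164/23 - 12*√3/23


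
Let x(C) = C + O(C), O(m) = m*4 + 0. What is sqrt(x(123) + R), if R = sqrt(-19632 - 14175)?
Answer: sqrt(615 + I*sqrt(33807)) ≈ 25.069 + 3.6672*I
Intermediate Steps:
O(m) = 4*m (O(m) = 4*m + 0 = 4*m)
x(C) = 5*C (x(C) = C + 4*C = 5*C)
R = I*sqrt(33807) (R = sqrt(-33807) = I*sqrt(33807) ≈ 183.87*I)
sqrt(x(123) + R) = sqrt(5*123 + I*sqrt(33807)) = sqrt(615 + I*sqrt(33807))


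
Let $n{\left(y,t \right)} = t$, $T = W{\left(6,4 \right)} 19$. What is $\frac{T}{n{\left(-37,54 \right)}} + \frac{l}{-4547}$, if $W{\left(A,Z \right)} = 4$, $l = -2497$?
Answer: $\frac{240205}{122769} \approx 1.9566$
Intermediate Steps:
$T = 76$ ($T = 4 \cdot 19 = 76$)
$\frac{T}{n{\left(-37,54 \right)}} + \frac{l}{-4547} = \frac{76}{54} - \frac{2497}{-4547} = 76 \cdot \frac{1}{54} - - \frac{2497}{4547} = \frac{38}{27} + \frac{2497}{4547} = \frac{240205}{122769}$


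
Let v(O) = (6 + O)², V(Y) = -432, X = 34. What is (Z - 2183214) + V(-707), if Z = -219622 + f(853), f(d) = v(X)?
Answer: -2401668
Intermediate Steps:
f(d) = 1600 (f(d) = (6 + 34)² = 40² = 1600)
Z = -218022 (Z = -219622 + 1600 = -218022)
(Z - 2183214) + V(-707) = (-218022 - 2183214) - 432 = -2401236 - 432 = -2401668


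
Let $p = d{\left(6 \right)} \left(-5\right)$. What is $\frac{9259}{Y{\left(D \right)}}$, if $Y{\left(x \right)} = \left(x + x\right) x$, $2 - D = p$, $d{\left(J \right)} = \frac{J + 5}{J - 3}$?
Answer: $\frac{83331}{7442} \approx 11.197$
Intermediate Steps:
$d{\left(J \right)} = \frac{5 + J}{-3 + J}$
$p = - \frac{55}{3}$ ($p = \frac{5 + 6}{-3 + 6} \left(-5\right) = \frac{1}{3} \cdot 11 \left(-5\right) = \frac{11}{3} \left(-5\right) = - \frac{55}{3} \approx -18.333$)
$D = \frac{61}{3}$ ($D = 2 - - \frac{55}{3} = 2 + \frac{55}{3} = \frac{61}{3} \approx 20.333$)
$Y{\left(x \right)} = 2 x^{2}$ ($Y{\left(x \right)} = 2 x x = 2 x^{2}$)
$\frac{9259}{Y{\left(D \right)}} = \frac{9259}{2 \left(\frac{61}{3}\right)^{2}} = \frac{9259}{2 \cdot \frac{3721}{9}} = \frac{9259}{\frac{7442}{9}} = 9259 \cdot \frac{9}{7442} = \frac{83331}{7442}$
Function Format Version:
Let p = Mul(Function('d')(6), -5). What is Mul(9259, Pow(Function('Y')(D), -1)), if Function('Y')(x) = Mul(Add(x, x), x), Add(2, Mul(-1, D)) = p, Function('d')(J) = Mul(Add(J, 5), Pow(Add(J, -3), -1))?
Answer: Rational(83331, 7442) ≈ 11.197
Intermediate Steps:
Function('d')(J) = Mul(Pow(Add(-3, J), -1), Add(5, J)) (Function('d')(J) = Mul(Add(5, J), Pow(Add(-3, J), -1)) = Mul(Pow(Add(-3, J), -1), Add(5, J)))
p = Rational(-55, 3) (p = Mul(Mul(Pow(Add(-3, 6), -1), Add(5, 6)), -5) = Mul(Mul(Pow(3, -1), 11), -5) = Mul(Mul(Rational(1, 3), 11), -5) = Mul(Rational(11, 3), -5) = Rational(-55, 3) ≈ -18.333)
D = Rational(61, 3) (D = Add(2, Mul(-1, Rational(-55, 3))) = Add(2, Rational(55, 3)) = Rational(61, 3) ≈ 20.333)
Function('Y')(x) = Mul(2, Pow(x, 2)) (Function('Y')(x) = Mul(Mul(2, x), x) = Mul(2, Pow(x, 2)))
Mul(9259, Pow(Function('Y')(D), -1)) = Mul(9259, Pow(Mul(2, Pow(Rational(61, 3), 2)), -1)) = Mul(9259, Pow(Mul(2, Rational(3721, 9)), -1)) = Mul(9259, Pow(Rational(7442, 9), -1)) = Mul(9259, Rational(9, 7442)) = Rational(83331, 7442)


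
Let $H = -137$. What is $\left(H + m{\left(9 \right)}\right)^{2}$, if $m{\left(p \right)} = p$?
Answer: $16384$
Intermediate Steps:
$\left(H + m{\left(9 \right)}\right)^{2} = \left(-137 + 9\right)^{2} = \left(-128\right)^{2} = 16384$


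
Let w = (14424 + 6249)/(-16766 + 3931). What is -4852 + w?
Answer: -62296093/12835 ≈ -4853.6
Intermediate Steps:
w = -20673/12835 (w = 20673/(-12835) = 20673*(-1/12835) = -20673/12835 ≈ -1.6107)
-4852 + w = -4852 - 20673/12835 = -62296093/12835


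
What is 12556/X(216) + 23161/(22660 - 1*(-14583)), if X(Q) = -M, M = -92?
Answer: 117438480/856589 ≈ 137.10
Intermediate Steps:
X(Q) = 92 (X(Q) = -1*(-92) = 92)
12556/X(216) + 23161/(22660 - 1*(-14583)) = 12556/92 + 23161/(22660 - 1*(-14583)) = 12556*(1/92) + 23161/(22660 + 14583) = 3139/23 + 23161/37243 = 117438480/856589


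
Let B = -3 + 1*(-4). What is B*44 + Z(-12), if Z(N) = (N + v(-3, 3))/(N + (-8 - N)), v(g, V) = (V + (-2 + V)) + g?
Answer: -2453/8 ≈ -306.63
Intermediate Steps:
v(g, V) = -2 + g + 2*V (v(g, V) = (-2 + 2*V) + g = -2 + g + 2*V)
Z(N) = -⅛ - N/8 (Z(N) = (N + (-2 - 3 + 2*3))/(N + (-8 - N)) = (N + (-2 - 3 + 6))/(-8) = (N + 1)*(-⅛) = (1 + N)*(-⅛) = -⅛ - N/8)
B = -7 (B = -3 - 4 = -7)
B*44 + Z(-12) = -7*44 + (-⅛ - ⅛*(-12)) = -308 + (-⅛ + 3/2) = -308 + 11/8 = -2453/8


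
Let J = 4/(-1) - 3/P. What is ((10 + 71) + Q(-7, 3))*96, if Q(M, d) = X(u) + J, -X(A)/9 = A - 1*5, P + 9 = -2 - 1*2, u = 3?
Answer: 118848/13 ≈ 9142.2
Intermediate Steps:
P = -13 (P = -9 + (-2 - 1*2) = -9 + (-2 - 2) = -9 - 4 = -13)
J = -49/13 (J = 4/(-1) - 3/(-13) = 4*(-1) - 3*(-1/13) = -4 + 3/13 = -49/13 ≈ -3.7692)
X(A) = 45 - 9*A (X(A) = -9*(A - 1*5) = -9*(A - 5) = -9*(-5 + A) = 45 - 9*A)
Q(M, d) = 185/13 (Q(M, d) = (45 - 9*3) - 49/13 = (45 - 27) - 49/13 = 18 - 49/13 = 185/13)
((10 + 71) + Q(-7, 3))*96 = ((10 + 71) + 185/13)*96 = (81 + 185/13)*96 = (1238/13)*96 = 118848/13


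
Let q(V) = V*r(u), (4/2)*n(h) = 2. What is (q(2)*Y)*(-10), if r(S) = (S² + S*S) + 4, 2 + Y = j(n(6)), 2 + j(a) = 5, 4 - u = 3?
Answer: -120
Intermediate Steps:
u = 1 (u = 4 - 1*3 = 4 - 3 = 1)
n(h) = 1 (n(h) = (½)*2 = 1)
j(a) = 3 (j(a) = -2 + 5 = 3)
Y = 1 (Y = -2 + 3 = 1)
r(S) = 4 + 2*S² (r(S) = (S² + S²) + 4 = 2*S² + 4 = 4 + 2*S²)
q(V) = 6*V (q(V) = V*(4 + 2*1²) = V*(4 + 2*1) = V*(4 + 2) = V*6 = 6*V)
(q(2)*Y)*(-10) = ((6*2)*1)*(-10) = (12*1)*(-10) = 12*(-10) = -120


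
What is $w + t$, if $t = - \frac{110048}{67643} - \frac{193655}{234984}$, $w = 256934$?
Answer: $\frac{4083932806560611}{15895022712} \approx 2.5693 \cdot 10^{5}$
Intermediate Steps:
$t = - \frac{38958924397}{15895022712}$ ($t = \left(-110048\right) \frac{1}{67643} - \frac{193655}{234984} = - \frac{110048}{67643} - \frac{193655}{234984} = - \frac{38958924397}{15895022712} \approx -2.451$)
$w + t = 256934 - \frac{38958924397}{15895022712} = \frac{4083932806560611}{15895022712}$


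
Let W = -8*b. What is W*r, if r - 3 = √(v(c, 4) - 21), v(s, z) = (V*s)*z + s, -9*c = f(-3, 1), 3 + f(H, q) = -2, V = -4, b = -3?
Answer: 72 + 16*I*√66 ≈ 72.0 + 129.98*I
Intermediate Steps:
f(H, q) = -5 (f(H, q) = -3 - 2 = -5)
c = 5/9 (c = -⅑*(-5) = 5/9 ≈ 0.55556)
v(s, z) = s - 4*s*z (v(s, z) = (-4*s)*z + s = -4*s*z + s = s - 4*s*z)
W = 24 (W = -8*(-3) = 24)
r = 3 + 2*I*√66/3 (r = 3 + √(5*(1 - 4*4)/9 - 21) = 3 + √(5*(1 - 16)/9 - 21) = 3 + √((5/9)*(-15) - 21) = 3 + √(-25/3 - 21) = 3 + √(-88/3) = 3 + 2*I*√66/3 ≈ 3.0 + 5.416*I)
W*r = 24*(3 + 2*I*√66/3) = 72 + 16*I*√66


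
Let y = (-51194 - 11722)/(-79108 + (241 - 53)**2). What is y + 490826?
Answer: 255721095/521 ≈ 4.9083e+5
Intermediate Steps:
y = 749/521 (y = -62916/(-79108 + 188**2) = -62916/(-79108 + 35344) = -62916/(-43764) = -62916*(-1/43764) = 749/521 ≈ 1.4376)
y + 490826 = 749/521 + 490826 = 255721095/521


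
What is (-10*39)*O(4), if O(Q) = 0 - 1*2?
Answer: 780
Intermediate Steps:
O(Q) = -2 (O(Q) = 0 - 2 = -2)
(-10*39)*O(4) = -10*39*(-2) = -390*(-2) = 780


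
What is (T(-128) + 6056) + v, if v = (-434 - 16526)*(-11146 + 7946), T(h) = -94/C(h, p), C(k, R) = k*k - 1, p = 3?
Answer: 889237391354/16383 ≈ 5.4278e+7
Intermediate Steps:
C(k, R) = -1 + k² (C(k, R) = k² - 1 = -1 + k²)
T(h) = -94/(-1 + h²)
v = 54272000 (v = -16960*(-3200) = 54272000)
(T(-128) + 6056) + v = (-94/(-1 + (-128)²) + 6056) + 54272000 = (-94/(-1 + 16384) + 6056) + 54272000 = (-94/16383 + 6056) + 54272000 = 99215354/16383 + 54272000 = 889237391354/16383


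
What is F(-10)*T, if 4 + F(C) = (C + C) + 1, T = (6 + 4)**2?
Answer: -2300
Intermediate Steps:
T = 100 (T = 10**2 = 100)
F(C) = -3 + 2*C (F(C) = -4 + ((C + C) + 1) = -4 + (2*C + 1) = -4 + (1 + 2*C) = -3 + 2*C)
F(-10)*T = (-3 + 2*(-10))*100 = (-3 - 20)*100 = -23*100 = -2300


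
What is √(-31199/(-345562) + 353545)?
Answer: 3*√95732230728698/49366 ≈ 594.60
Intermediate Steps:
√(-31199/(-345562) + 353545) = √(-31199*(-1/345562) + 353545) = √(4457/49366 + 353545) = √(17453106927/49366) = 3*√95732230728698/49366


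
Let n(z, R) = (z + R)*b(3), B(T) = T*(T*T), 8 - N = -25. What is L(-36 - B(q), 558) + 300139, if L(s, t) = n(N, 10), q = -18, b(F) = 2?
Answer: 300225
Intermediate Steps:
N = 33 (N = 8 - 1*(-25) = 8 + 25 = 33)
B(T) = T**3 (B(T) = T*T**2 = T**3)
n(z, R) = 2*R + 2*z (n(z, R) = (z + R)*2 = (R + z)*2 = 2*R + 2*z)
L(s, t) = 86 (L(s, t) = 2*10 + 2*33 = 20 + 66 = 86)
L(-36 - B(q), 558) + 300139 = 86 + 300139 = 300225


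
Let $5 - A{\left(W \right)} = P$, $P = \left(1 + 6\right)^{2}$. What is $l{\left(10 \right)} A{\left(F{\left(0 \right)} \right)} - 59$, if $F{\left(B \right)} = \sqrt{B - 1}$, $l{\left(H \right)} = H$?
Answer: $-499$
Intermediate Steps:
$P = 49$ ($P = 7^{2} = 49$)
$F{\left(B \right)} = \sqrt{-1 + B}$
$A{\left(W \right)} = -44$ ($A{\left(W \right)} = 5 - 49 = -44$)
$l{\left(10 \right)} A{\left(F{\left(0 \right)} \right)} - 59 = 10 \left(-44\right) - 59 = -440 - 59 = -499$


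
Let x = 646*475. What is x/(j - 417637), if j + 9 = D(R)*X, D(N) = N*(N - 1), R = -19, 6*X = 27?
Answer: -153425/207968 ≈ -0.73773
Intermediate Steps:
X = 9/2 (X = (⅙)*27 = 9/2 ≈ 4.5000)
x = 306850
D(N) = N*(-1 + N)
j = 1701 (j = -9 - 19*(-1 - 19)*(9/2) = -9 - 19*(-20)*(9/2) = -9 + 380*(9/2) = -9 + 1710 = 1701)
x/(j - 417637) = 306850/(1701 - 417637) = 306850/(-415936) = 306850*(-1/415936) = -153425/207968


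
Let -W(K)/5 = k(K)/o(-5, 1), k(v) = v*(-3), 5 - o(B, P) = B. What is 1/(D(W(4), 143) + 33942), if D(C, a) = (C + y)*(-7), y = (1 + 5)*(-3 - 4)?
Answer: 1/34194 ≈ 2.9245e-5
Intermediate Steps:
o(B, P) = 5 - B
k(v) = -3*v
W(K) = 3*K/2 (W(K) = -5*(-3*K)/(5 - 1*(-5)) = -5*(-3*K)/(5 + 5) = -5*(-3*K)/10 = -(-3)*K/2 = 3*K/2)
y = -42 (y = 6*(-7) = -42)
D(C, a) = 294 - 7*C (D(C, a) = (C - 42)*(-7) = (-42 + C)*(-7) = 294 - 7*C)
1/(D(W(4), 143) + 33942) = 1/((294 - 21*4/2) + 33942) = 1/((294 - 7*6) + 33942) = 1/((294 - 42) + 33942) = 1/(252 + 33942) = 1/34194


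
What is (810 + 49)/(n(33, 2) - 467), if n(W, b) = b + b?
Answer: -859/463 ≈ -1.8553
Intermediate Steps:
n(W, b) = 2*b
(810 + 49)/(n(33, 2) - 467) = (810 + 49)/(2*2 - 467) = 859/(4 - 467) = 859/(-463) = 859*(-1/463) = -859/463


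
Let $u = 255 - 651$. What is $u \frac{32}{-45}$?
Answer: $\frac{1408}{5} \approx 281.6$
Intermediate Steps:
$u = -396$ ($u = 255 - 651 = -396$)
$u \frac{32}{-45} = - 396 \frac{32}{-45} = - 396 \cdot 32 \left(- \frac{1}{45}\right) = \left(-396\right) \left(- \frac{32}{45}\right) = \frac{1408}{5}$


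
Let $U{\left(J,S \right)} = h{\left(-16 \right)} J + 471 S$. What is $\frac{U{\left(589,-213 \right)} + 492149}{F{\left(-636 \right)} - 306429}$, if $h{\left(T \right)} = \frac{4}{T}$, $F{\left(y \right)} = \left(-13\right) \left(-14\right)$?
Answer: $- \frac{1566715}{1224988} \approx -1.279$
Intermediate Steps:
$F{\left(y \right)} = 182$
$U{\left(J,S \right)} = 471 S - \frac{J}{4}$ ($U{\left(J,S \right)} = \frac{4}{-16} J + 471 S = 4 \left(- \frac{1}{16}\right) J + 471 S = - \frac{J}{4} + 471 S = 471 S - \frac{J}{4}$)
$\frac{U{\left(589,-213 \right)} + 492149}{F{\left(-636 \right)} - 306429} = \frac{\left(471 \left(-213\right) - \frac{589}{4}\right) + 492149}{182 - 306429} = \frac{\left(-100323 - \frac{589}{4}\right) + 492149}{-306247} = \left(- \frac{401881}{4} + 492149\right) \left(- \frac{1}{306247}\right) = \frac{1566715}{4} \left(- \frac{1}{306247}\right) = - \frac{1566715}{1224988}$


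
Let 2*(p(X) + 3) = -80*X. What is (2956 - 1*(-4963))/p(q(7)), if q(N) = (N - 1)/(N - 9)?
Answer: 7919/117 ≈ 67.684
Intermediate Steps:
q(N) = (-1 + N)/(-9 + N)
p(X) = -3 - 40*X (p(X) = -3 + (-80*X)/2 = -3 - 40*X)
(2956 - 1*(-4963))/p(q(7)) = (2956 - 1*(-4963))/(-3 - 40*(-1 + 7)/(-9 + 7)) = (2956 + 4963)/(-3 - 40*6/(-2)) = 7919/(-3 - (-20)*6) = 7919/(-3 - 40*(-3)) = 7919/(-3 + 120) = 7919/117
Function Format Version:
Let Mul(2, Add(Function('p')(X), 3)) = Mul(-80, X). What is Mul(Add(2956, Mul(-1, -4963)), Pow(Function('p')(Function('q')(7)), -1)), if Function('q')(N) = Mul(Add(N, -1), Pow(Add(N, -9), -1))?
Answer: Rational(7919, 117) ≈ 67.684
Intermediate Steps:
Function('q')(N) = Mul(Pow(Add(-9, N), -1), Add(-1, N)) (Function('q')(N) = Mul(Add(-1, N), Pow(Add(-9, N), -1)) = Mul(Pow(Add(-9, N), -1), Add(-1, N)))
Function('p')(X) = Add(-3, Mul(-40, X)) (Function('p')(X) = Add(-3, Mul(Rational(1, 2), Mul(-80, X))) = Add(-3, Mul(-40, X)))
Mul(Add(2956, Mul(-1, -4963)), Pow(Function('p')(Function('q')(7)), -1)) = Mul(Add(2956, Mul(-1, -4963)), Pow(Add(-3, Mul(-40, Mul(Pow(Add(-9, 7), -1), Add(-1, 7)))), -1)) = Mul(Add(2956, 4963), Pow(Add(-3, Mul(-40, Mul(Pow(-2, -1), 6))), -1)) = Mul(7919, Pow(Add(-3, Mul(-40, Mul(Rational(-1, 2), 6))), -1)) = Mul(7919, Pow(Add(-3, Mul(-40, -3)), -1)) = Mul(7919, Pow(Add(-3, 120), -1)) = Mul(7919, Pow(117, -1)) = Mul(7919, Rational(1, 117)) = Rational(7919, 117)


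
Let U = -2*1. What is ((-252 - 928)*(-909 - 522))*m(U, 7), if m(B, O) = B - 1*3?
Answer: -8442900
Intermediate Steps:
U = -2
m(B, O) = -3 + B (m(B, O) = B - 3 = -3 + B)
((-252 - 928)*(-909 - 522))*m(U, 7) = ((-252 - 928)*(-909 - 522))*(-3 - 2) = -1180*(-1431)*(-5) = 1688580*(-5) = -8442900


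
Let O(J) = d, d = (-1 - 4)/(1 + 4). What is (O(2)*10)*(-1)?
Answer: 10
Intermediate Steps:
d = -1 (d = -5/5 = -5*1/5 = -1)
O(J) = -1
(O(2)*10)*(-1) = -1*10*(-1) = -10*(-1) = 10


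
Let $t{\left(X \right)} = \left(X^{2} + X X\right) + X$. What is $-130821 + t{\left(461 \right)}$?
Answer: $294682$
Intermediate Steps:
$t{\left(X \right)} = X + 2 X^{2}$ ($t{\left(X \right)} = \left(X^{2} + X^{2}\right) + X = 2 X^{2} + X = X + 2 X^{2}$)
$-130821 + t{\left(461 \right)} = -130821 + 461 \left(1 + 2 \cdot 461\right) = -130821 + 461 \left(1 + 922\right) = -130821 + 461 \cdot 923 = -130821 + 425503 = 294682$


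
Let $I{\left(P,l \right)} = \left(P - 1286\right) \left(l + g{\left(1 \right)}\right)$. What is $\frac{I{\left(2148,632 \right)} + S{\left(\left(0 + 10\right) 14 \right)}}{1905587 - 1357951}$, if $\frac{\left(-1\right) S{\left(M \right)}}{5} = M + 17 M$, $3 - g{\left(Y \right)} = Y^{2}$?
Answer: $\frac{133477}{136909} \approx 0.97493$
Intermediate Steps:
$g{\left(Y \right)} = 3 - Y^{2}$
$S{\left(M \right)} = - 90 M$ ($S{\left(M \right)} = - 5 \left(M + 17 M\right) = - 5 \cdot 18 M = - 90 M$)
$I{\left(P,l \right)} = \left(-1286 + P\right) \left(2 + l\right)$ ($I{\left(P,l \right)} = \left(P - 1286\right) \left(l + \left(3 - 1^{2}\right)\right) = \left(-1286 + P\right) \left(l + \left(3 - 1\right)\right) = \left(-1286 + P\right) \left(l + 2\right) = \left(-1286 + P\right) \left(2 + l\right)$)
$\frac{I{\left(2148,632 \right)} + S{\left(\left(0 + 10\right) 14 \right)}}{1905587 - 1357951} = \frac{\left(-2572 - 812752 + 2 \cdot 2148 + 2148 \cdot 632\right) - 90 \left(0 + 10\right) 14}{1905587 - 1357951} = \frac{\left(-2572 - 812752 + 4296 + 1357536\right) - 90 \cdot 10 \cdot 14}{547636} = \left(546508 - 12600\right) \frac{1}{547636} = 533908 \cdot \frac{1}{547636} = \frac{133477}{136909}$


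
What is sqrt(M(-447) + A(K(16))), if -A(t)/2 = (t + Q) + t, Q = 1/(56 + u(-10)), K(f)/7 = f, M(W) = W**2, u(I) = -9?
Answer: sqrt(440388355)/47 ≈ 446.50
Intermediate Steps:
K(f) = 7*f
Q = 1/47 (Q = 1/(56 - 9) = 1/47 ≈ 0.021277)
A(t) = -2/47 - 4*t (A(t) = -2*((t + 1/47) + t) = -2*((1/47 + t) + t) = -2*(1/47 + 2*t) = -2/47 - 4*t)
sqrt(M(-447) + A(K(16))) = sqrt((-447)**2 + (-2/47 - 28*16)) = sqrt(199809 + (-2/47 - 4*112)) = sqrt(199809 + (-2/47 - 448)) = sqrt(199809 - 21058/47) = sqrt(9369965/47) = sqrt(440388355)/47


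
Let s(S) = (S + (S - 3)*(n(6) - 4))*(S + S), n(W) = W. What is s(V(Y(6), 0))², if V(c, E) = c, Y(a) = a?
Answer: 20736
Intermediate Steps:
s(S) = 2*S*(-6 + 3*S) (s(S) = (S + (S - 3)*(6 - 4))*(S + S) = (S + (-3 + S)*2)*(2*S) = (S + (-6 + 2*S))*(2*S) = (-6 + 3*S)*(2*S) = 2*S*(-6 + 3*S))
s(V(Y(6), 0))² = (6*6*(-2 + 6))² = (6*6*4)² = 144² = 20736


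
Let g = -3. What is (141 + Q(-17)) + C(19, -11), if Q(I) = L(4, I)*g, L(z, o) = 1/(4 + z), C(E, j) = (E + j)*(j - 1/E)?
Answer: 7935/152 ≈ 52.204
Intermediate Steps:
Q(I) = -3/8 (Q(I) = -3/(4 + 4) = -3/8)
(141 + Q(-17)) + C(19, -11) = (141 - 3/8) + (-1 + (-11)² + 19*(-11) - 1*(-11)/19) = 1125/8 + (-1 + 121 - 209 - 1*(-11)*1/19) = 1125/8 + (-1 + 121 - 209 + 11/19) = 1125/8 - 1680/19 = 7935/152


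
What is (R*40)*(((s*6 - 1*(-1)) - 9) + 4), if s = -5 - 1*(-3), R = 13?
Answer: -8320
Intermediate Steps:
s = -2 (s = -5 + 3 = -2)
(R*40)*(((s*6 - 1*(-1)) - 9) + 4) = (13*40)*(((-2*6 - 1*(-1)) - 9) + 4) = 520*(((-12 + 1) - 9) + 4) = 520*((-11 - 9) + 4) = 520*(-20 + 4) = 520*(-16) = -8320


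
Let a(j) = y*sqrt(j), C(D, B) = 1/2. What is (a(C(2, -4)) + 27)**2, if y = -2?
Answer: (27 - sqrt(2))**2 ≈ 654.63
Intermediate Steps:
C(D, B) = 1/2
a(j) = -2*sqrt(j)
(a(C(2, -4)) + 27)**2 = (-sqrt(2) + 27)**2 = (27 - sqrt(2))**2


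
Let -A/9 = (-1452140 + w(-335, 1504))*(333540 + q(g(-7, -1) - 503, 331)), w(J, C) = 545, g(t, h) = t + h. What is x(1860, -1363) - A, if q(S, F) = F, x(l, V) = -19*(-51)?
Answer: -4361809267236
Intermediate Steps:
g(t, h) = h + t
x(l, V) = 969
A = 4361809268205 (A = -9*(-1452140 + 545)*(333540 + 331) = -(-13064355)*333871 = -9*(-484645474245) = 4361809268205)
x(1860, -1363) - A = 969 - 1*4361809268205 = 969 - 4361809268205 = -4361809267236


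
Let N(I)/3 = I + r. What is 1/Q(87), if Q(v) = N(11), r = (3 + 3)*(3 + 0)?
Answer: 1/87 ≈ 0.011494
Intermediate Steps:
r = 18 (r = 6*3 = 18)
N(I) = 54 + 3*I (N(I) = 3*(I + 18) = 3*(18 + I) = 54 + 3*I)
Q(v) = 87 (Q(v) = 54 + 3*11 = 54 + 33 = 87)
1/Q(87) = 1/87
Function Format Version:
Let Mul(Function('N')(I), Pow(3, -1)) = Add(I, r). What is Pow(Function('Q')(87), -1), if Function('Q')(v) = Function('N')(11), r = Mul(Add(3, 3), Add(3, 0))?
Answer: Rational(1, 87) ≈ 0.011494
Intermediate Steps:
r = 18 (r = Mul(6, 3) = 18)
Function('N')(I) = Add(54, Mul(3, I)) (Function('N')(I) = Mul(3, Add(I, 18)) = Mul(3, Add(18, I)) = Add(54, Mul(3, I)))
Function('Q')(v) = 87 (Function('Q')(v) = Add(54, Mul(3, 11)) = Add(54, 33) = 87)
Pow(Function('Q')(87), -1) = Pow(87, -1) = Rational(1, 87)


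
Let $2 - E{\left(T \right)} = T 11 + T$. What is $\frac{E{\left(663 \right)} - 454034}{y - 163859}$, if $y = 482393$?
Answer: $- \frac{76998}{53089} \approx -1.4504$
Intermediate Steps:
$E{\left(T \right)} = 2 - 12 T$ ($E{\left(T \right)} = 2 - \left(T 11 + T\right) = 2 - \left(11 T + T\right) = 2 - 12 T$)
$\frac{E{\left(663 \right)} - 454034}{y - 163859} = \frac{\left(2 - 7956\right) - 454034}{482393 - 163859} = \frac{\left(2 - 7956\right) - 454034}{318534} = \left(-7954 - 454034\right) \frac{1}{318534} = \left(-461988\right) \frac{1}{318534} = - \frac{76998}{53089}$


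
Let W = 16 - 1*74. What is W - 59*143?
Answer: -8495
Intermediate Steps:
W = -58 (W = 16 - 74 = -58)
W - 59*143 = -58 - 59*143 = -58 - 8437 = -8495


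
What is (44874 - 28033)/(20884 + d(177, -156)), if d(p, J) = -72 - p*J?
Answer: 16841/48424 ≈ 0.34778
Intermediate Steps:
d(p, J) = -72 - J*p
(44874 - 28033)/(20884 + d(177, -156)) = (44874 - 28033)/(20884 + (-72 - 1*(-156)*177)) = 16841/(20884 + (-72 + 27612)) = 16841/(20884 + 27540) = 16841/48424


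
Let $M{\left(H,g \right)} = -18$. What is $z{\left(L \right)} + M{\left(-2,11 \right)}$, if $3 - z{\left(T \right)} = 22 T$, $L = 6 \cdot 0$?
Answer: $-15$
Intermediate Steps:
$L = 0$
$z{\left(T \right)} = 3 - 22 T$
$z{\left(L \right)} + M{\left(-2,11 \right)} = \left(3 - 0\right) - 18 = \left(3 + 0\right) - 18 = 3 - 18 = -15$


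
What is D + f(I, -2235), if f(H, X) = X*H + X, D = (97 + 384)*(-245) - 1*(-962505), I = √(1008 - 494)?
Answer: 842425 - 2235*√514 ≈ 7.9175e+5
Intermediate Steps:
I = √514 ≈ 22.672
D = 844660 (D = 481*(-245) + 962505 = -117845 + 962505 = 844660)
f(H, X) = X + H*X (f(H, X) = H*X + X = X + H*X)
D + f(I, -2235) = 844660 - 2235*(1 + √514) = 844660 + (-2235 - 2235*√514) = 842425 - 2235*√514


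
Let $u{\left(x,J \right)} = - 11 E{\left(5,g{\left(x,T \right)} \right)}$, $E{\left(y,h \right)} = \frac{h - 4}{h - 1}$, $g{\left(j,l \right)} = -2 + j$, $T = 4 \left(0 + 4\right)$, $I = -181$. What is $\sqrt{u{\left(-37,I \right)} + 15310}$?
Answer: $\frac{\sqrt{6119270}}{20} \approx 123.69$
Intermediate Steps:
$T = 16$ ($T = 4 \cdot 4 = 16$)
$E{\left(y,h \right)} = \frac{-4 + h}{-1 + h}$
$u{\left(x,J \right)} = - \frac{11 \left(-6 + x\right)}{-3 + x}$ ($u{\left(x,J \right)} = - 11 \frac{-4 + \left(-2 + x\right)}{-1 + \left(-2 + x\right)} = - 11 \frac{-6 + x}{-3 + x} = - \frac{11 \left(-6 + x\right)}{-3 + x}$)
$\sqrt{u{\left(-37,I \right)} + 15310} = \sqrt{\frac{11 \left(6 - -37\right)}{-3 - 37} + 15310} = \sqrt{\frac{11 \left(6 + 37\right)}{-40} + 15310} = \sqrt{11 \left(- \frac{1}{40}\right) 43 + 15310} = \sqrt{- \frac{473}{40} + 15310} = \sqrt{\frac{611927}{40}} = \frac{\sqrt{6119270}}{20}$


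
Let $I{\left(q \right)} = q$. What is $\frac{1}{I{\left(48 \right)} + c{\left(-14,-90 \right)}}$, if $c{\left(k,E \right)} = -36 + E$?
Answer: $- \frac{1}{78} \approx -0.012821$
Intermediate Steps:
$\frac{1}{I{\left(48 \right)} + c{\left(-14,-90 \right)}} = \frac{1}{48 - 126} = \frac{1}{-78} = - \frac{1}{78}$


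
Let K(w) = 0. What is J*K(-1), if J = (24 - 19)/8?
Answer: 0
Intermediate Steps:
J = 5/8 (J = (⅛)*5 = 5/8 ≈ 0.62500)
J*K(-1) = (5/8)*0 = 0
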